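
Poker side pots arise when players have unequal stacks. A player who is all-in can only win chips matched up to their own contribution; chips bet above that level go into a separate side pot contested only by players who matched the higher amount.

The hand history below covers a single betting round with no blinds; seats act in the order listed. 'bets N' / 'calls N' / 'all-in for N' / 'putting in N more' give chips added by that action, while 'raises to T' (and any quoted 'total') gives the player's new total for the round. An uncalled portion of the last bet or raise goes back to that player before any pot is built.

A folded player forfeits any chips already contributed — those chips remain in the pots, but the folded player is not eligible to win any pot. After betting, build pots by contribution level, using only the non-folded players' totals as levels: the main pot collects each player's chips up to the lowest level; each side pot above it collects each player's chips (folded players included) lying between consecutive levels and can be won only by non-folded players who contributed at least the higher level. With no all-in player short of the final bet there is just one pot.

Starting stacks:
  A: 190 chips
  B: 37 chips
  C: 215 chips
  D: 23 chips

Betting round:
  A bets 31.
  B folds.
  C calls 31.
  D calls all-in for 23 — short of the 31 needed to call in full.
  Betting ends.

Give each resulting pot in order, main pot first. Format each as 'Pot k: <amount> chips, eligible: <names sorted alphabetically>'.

Pot 1: 69 chips, eligible: A, C, D
Pot 2: 16 chips, eligible: A, C

Derivation:
Contributions: A=31, C=31, D=23
Folded: B
Pot levels (distinct totals of non-folded players): 23, 31
Layer 1-23: 23 each from A, C, D = 23*3 = 69 chips; eligible A, C, D
Layer 24-31: 8 each from A, C = 8*2 = 16 chips; eligible A, C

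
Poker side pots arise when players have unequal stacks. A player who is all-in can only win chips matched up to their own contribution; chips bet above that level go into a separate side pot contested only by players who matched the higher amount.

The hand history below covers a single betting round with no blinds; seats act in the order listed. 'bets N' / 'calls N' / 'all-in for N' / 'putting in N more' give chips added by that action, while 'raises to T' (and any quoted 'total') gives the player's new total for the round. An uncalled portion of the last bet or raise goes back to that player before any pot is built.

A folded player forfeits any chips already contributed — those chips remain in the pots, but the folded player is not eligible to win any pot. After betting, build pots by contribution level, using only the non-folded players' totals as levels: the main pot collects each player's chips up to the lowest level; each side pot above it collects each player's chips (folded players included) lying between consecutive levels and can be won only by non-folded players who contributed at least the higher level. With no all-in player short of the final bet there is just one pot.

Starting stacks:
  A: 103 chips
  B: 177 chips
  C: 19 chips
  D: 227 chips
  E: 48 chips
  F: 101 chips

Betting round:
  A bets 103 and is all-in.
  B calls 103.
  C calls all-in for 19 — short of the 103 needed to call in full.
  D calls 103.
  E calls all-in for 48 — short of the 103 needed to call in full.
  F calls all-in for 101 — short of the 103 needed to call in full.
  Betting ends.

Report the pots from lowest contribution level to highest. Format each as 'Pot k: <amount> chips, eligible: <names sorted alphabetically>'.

Pot 1: 114 chips, eligible: A, B, C, D, E, F
Pot 2: 145 chips, eligible: A, B, D, E, F
Pot 3: 212 chips, eligible: A, B, D, F
Pot 4: 6 chips, eligible: A, B, D

Derivation:
Contributions: A=103, B=103, C=19, D=103, E=48, F=101
Pot levels (distinct totals of non-folded players): 19, 48, 101, 103
Layer 1-19: 19 each from A, B, C, D, E, F = 19*6 = 114 chips; eligible A, B, C, D, E, F
Layer 20-48: 29 each from A, B, D, E, F = 29*5 = 145 chips; eligible A, B, D, E, F
Layer 49-101: 53 each from A, B, D, F = 53*4 = 212 chips; eligible A, B, D, F
Layer 102-103: 2 each from A, B, D = 2*3 = 6 chips; eligible A, B, D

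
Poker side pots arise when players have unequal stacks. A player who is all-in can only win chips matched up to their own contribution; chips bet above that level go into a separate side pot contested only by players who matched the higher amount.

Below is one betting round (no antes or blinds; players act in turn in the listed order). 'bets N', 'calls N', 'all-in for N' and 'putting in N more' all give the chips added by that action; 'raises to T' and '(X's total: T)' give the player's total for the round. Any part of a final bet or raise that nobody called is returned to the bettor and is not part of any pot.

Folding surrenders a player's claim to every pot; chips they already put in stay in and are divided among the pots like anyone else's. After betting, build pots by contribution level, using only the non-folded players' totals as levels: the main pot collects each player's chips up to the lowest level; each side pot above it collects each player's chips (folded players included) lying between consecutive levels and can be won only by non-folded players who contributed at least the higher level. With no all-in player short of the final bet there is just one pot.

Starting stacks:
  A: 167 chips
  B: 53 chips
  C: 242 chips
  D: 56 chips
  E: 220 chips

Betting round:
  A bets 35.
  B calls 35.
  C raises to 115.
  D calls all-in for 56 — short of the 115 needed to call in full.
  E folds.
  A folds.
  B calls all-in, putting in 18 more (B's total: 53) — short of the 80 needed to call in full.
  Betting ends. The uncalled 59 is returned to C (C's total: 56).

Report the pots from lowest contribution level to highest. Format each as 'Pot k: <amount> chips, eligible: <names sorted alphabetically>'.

Pot 1: 194 chips, eligible: B, C, D
Pot 2: 6 chips, eligible: C, D

Derivation:
Contributions (after 59 returned to C): A=35, B=53, C=56, D=56
Folded: A, E
Pot levels (distinct totals of non-folded players): 53, 56
Layer 1-53: A 35 + B 53 + C 53 + D 53 = 194 chips; eligible B, C, D
Layer 54-56: 3 each from C, D = 3*2 = 6 chips; eligible C, D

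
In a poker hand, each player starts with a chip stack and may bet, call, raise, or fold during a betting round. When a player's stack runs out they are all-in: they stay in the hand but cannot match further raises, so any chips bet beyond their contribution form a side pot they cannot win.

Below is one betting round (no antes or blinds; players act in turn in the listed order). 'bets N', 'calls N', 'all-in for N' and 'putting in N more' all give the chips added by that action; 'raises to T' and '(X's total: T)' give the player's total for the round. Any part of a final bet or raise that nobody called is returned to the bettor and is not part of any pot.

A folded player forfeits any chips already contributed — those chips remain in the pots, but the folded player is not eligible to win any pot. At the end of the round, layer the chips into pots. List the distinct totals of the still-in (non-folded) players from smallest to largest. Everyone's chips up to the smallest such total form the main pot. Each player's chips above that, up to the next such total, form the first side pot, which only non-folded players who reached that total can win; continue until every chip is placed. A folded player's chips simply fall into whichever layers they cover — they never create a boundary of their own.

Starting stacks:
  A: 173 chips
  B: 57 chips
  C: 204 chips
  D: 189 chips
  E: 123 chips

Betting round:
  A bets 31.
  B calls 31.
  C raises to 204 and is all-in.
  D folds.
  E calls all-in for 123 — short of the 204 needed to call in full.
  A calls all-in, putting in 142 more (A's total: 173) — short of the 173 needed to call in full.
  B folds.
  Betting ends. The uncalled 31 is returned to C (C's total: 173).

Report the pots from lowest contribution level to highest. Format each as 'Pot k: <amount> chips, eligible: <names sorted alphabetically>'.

Contributions (after 31 returned to C): A=173, B=31, C=173, E=123
Folded: B, D
Pot levels (distinct totals of non-folded players): 123, 173
Layer 1-123: A 123 + B 31 + C 123 + E 123 = 400 chips; eligible A, C, E
Layer 124-173: 50 each from A, C = 50*2 = 100 chips; eligible A, C

Pot 1: 400 chips, eligible: A, C, E
Pot 2: 100 chips, eligible: A, C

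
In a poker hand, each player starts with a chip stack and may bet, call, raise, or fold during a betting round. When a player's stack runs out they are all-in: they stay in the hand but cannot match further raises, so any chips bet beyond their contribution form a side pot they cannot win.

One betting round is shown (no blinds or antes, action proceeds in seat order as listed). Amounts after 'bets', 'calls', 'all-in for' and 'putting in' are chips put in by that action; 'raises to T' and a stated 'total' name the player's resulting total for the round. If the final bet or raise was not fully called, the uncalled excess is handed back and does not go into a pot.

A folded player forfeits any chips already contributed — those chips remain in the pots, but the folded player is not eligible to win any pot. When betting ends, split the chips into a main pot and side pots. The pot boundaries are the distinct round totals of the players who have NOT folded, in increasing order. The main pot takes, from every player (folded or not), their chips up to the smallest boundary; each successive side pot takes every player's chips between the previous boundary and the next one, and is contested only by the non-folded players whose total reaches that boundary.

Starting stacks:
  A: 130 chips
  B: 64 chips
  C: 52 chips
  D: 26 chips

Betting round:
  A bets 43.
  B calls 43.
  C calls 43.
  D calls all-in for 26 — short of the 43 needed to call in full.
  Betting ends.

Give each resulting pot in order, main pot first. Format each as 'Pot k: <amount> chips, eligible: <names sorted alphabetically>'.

Contributions: A=43, B=43, C=43, D=26
Pot levels (distinct totals of non-folded players): 26, 43
Layer 1-26: 26 each from A, B, C, D = 26*4 = 104 chips; eligible A, B, C, D
Layer 27-43: 17 each from A, B, C = 17*3 = 51 chips; eligible A, B, C

Pot 1: 104 chips, eligible: A, B, C, D
Pot 2: 51 chips, eligible: A, B, C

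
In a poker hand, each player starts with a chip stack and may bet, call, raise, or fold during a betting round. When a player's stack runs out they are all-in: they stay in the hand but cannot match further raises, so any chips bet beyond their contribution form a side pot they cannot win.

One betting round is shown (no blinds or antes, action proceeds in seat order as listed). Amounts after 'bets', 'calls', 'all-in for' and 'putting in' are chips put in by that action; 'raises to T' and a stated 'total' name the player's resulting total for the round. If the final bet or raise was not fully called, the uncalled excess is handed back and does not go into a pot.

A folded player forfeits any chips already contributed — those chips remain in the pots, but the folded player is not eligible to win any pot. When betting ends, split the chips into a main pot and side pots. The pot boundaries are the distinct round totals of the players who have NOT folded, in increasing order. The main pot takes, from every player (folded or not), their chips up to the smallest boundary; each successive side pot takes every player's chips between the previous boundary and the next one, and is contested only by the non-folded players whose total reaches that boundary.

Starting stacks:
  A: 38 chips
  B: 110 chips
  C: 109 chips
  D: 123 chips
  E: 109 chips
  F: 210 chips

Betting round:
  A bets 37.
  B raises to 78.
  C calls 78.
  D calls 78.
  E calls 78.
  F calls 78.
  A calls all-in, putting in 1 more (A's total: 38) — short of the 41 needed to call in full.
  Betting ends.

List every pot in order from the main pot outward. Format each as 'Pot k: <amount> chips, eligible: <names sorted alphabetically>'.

Contributions: A=38, B=78, C=78, D=78, E=78, F=78
Pot levels (distinct totals of non-folded players): 38, 78
Layer 1-38: 38 each from A, B, C, D, E, F = 38*6 = 228 chips; eligible A, B, C, D, E, F
Layer 39-78: 40 each from B, C, D, E, F = 40*5 = 200 chips; eligible B, C, D, E, F

Pot 1: 228 chips, eligible: A, B, C, D, E, F
Pot 2: 200 chips, eligible: B, C, D, E, F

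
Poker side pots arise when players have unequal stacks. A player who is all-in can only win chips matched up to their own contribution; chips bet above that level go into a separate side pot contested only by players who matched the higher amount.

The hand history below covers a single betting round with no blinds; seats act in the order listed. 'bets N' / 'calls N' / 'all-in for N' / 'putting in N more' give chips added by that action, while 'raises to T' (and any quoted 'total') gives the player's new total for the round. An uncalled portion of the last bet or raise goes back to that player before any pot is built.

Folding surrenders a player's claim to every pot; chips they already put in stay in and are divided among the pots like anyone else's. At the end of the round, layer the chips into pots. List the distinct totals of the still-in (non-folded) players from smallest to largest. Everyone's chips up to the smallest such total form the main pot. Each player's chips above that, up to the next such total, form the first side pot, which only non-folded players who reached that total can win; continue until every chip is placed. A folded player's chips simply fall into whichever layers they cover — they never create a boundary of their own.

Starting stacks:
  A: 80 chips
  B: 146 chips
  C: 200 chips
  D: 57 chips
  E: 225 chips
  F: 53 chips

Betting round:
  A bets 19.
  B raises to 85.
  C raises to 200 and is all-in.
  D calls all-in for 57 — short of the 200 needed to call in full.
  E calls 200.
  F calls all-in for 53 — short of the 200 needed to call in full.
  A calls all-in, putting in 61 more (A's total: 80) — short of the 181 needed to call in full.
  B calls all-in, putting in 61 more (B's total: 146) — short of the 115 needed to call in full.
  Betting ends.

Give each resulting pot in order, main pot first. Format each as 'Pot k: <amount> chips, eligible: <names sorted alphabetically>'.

Pot 1: 318 chips, eligible: A, B, C, D, E, F
Pot 2: 20 chips, eligible: A, B, C, D, E
Pot 3: 92 chips, eligible: A, B, C, E
Pot 4: 198 chips, eligible: B, C, E
Pot 5: 108 chips, eligible: C, E

Derivation:
Contributions: A=80, B=146, C=200, D=57, E=200, F=53
Pot levels (distinct totals of non-folded players): 53, 57, 80, 146, 200
Layer 1-53: 53 each from A, B, C, D, E, F = 53*6 = 318 chips; eligible A, B, C, D, E, F
Layer 54-57: 4 each from A, B, C, D, E = 4*5 = 20 chips; eligible A, B, C, D, E
Layer 58-80: 23 each from A, B, C, E = 23*4 = 92 chips; eligible A, B, C, E
Layer 81-146: 66 each from B, C, E = 66*3 = 198 chips; eligible B, C, E
Layer 147-200: 54 each from C, E = 54*2 = 108 chips; eligible C, E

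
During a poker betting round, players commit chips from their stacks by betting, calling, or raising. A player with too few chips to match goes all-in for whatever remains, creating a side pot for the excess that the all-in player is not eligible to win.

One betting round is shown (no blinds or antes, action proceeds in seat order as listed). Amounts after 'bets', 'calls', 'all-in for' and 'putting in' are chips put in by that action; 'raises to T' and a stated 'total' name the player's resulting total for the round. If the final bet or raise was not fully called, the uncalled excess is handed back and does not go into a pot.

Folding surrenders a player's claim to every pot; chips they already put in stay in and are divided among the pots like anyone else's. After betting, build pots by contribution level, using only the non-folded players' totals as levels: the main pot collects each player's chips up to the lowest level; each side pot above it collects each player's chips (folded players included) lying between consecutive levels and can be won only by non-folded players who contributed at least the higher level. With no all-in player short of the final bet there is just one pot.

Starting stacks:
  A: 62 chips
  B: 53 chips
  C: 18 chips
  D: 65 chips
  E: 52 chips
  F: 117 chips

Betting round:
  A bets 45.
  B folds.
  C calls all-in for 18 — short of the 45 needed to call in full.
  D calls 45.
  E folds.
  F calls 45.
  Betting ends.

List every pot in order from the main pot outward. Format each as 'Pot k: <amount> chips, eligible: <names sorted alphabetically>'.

Pot 1: 72 chips, eligible: A, C, D, F
Pot 2: 81 chips, eligible: A, D, F

Derivation:
Contributions: A=45, C=18, D=45, F=45
Folded: B, E
Pot levels (distinct totals of non-folded players): 18, 45
Layer 1-18: 18 each from A, C, D, F = 18*4 = 72 chips; eligible A, C, D, F
Layer 19-45: 27 each from A, D, F = 27*3 = 81 chips; eligible A, D, F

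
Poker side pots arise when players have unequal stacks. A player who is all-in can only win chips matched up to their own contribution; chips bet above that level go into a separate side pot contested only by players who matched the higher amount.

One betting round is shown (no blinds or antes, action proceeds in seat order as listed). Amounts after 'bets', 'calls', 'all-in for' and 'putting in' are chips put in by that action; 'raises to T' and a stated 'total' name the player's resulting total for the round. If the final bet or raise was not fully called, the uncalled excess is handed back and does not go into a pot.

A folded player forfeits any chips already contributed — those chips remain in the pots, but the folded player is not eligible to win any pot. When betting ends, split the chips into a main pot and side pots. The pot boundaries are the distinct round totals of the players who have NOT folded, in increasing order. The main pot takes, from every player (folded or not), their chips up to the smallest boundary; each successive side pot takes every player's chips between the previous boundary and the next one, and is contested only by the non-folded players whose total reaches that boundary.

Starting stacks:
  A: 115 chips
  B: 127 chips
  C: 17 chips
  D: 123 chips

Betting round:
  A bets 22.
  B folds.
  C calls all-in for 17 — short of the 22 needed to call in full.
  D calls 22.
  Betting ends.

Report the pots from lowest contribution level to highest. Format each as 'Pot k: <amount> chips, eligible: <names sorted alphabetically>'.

Pot 1: 51 chips, eligible: A, C, D
Pot 2: 10 chips, eligible: A, D

Derivation:
Contributions: A=22, C=17, D=22
Folded: B
Pot levels (distinct totals of non-folded players): 17, 22
Layer 1-17: 17 each from A, C, D = 17*3 = 51 chips; eligible A, C, D
Layer 18-22: 5 each from A, D = 5*2 = 10 chips; eligible A, D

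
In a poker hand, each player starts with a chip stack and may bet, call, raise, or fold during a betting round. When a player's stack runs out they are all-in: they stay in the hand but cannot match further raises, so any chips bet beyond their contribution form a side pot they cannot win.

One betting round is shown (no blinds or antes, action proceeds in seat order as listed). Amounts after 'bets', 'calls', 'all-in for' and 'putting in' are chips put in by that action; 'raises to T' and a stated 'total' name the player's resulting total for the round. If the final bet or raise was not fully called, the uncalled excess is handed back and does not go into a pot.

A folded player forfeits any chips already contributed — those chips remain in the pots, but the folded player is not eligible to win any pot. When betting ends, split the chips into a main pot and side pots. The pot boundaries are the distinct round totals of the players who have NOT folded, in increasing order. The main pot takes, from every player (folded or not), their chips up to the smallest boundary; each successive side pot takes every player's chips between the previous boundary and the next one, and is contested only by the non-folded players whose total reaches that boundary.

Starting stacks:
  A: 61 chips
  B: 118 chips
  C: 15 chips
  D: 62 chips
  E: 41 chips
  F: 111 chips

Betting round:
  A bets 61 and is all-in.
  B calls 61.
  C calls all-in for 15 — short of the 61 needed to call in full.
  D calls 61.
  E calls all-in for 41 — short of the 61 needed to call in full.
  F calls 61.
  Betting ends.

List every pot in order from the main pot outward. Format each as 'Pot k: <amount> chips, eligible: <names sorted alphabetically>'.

Pot 1: 90 chips, eligible: A, B, C, D, E, F
Pot 2: 130 chips, eligible: A, B, D, E, F
Pot 3: 80 chips, eligible: A, B, D, F

Derivation:
Contributions: A=61, B=61, C=15, D=61, E=41, F=61
Pot levels (distinct totals of non-folded players): 15, 41, 61
Layer 1-15: 15 each from A, B, C, D, E, F = 15*6 = 90 chips; eligible A, B, C, D, E, F
Layer 16-41: 26 each from A, B, D, E, F = 26*5 = 130 chips; eligible A, B, D, E, F
Layer 42-61: 20 each from A, B, D, F = 20*4 = 80 chips; eligible A, B, D, F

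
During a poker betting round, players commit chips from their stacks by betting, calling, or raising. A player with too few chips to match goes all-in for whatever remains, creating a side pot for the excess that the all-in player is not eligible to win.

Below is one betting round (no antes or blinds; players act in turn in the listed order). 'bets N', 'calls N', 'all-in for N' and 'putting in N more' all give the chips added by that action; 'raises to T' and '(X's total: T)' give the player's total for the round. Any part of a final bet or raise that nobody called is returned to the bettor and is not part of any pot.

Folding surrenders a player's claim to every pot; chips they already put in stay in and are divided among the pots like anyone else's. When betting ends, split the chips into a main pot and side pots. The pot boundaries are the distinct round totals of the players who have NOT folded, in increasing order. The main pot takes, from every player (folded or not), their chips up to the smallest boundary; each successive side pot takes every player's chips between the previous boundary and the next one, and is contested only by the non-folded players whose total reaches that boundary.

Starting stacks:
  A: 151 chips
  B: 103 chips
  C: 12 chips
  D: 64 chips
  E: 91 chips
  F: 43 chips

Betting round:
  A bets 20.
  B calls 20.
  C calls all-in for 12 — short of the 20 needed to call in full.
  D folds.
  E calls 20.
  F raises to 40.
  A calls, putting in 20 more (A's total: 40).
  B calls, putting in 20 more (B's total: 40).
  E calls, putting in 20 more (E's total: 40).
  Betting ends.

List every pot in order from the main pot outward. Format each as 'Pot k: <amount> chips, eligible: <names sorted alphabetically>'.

Pot 1: 60 chips, eligible: A, B, C, E, F
Pot 2: 112 chips, eligible: A, B, E, F

Derivation:
Contributions: A=40, B=40, C=12, E=40, F=40
Folded: D
Pot levels (distinct totals of non-folded players): 12, 40
Layer 1-12: 12 each from A, B, C, E, F = 12*5 = 60 chips; eligible A, B, C, E, F
Layer 13-40: 28 each from A, B, E, F = 28*4 = 112 chips; eligible A, B, E, F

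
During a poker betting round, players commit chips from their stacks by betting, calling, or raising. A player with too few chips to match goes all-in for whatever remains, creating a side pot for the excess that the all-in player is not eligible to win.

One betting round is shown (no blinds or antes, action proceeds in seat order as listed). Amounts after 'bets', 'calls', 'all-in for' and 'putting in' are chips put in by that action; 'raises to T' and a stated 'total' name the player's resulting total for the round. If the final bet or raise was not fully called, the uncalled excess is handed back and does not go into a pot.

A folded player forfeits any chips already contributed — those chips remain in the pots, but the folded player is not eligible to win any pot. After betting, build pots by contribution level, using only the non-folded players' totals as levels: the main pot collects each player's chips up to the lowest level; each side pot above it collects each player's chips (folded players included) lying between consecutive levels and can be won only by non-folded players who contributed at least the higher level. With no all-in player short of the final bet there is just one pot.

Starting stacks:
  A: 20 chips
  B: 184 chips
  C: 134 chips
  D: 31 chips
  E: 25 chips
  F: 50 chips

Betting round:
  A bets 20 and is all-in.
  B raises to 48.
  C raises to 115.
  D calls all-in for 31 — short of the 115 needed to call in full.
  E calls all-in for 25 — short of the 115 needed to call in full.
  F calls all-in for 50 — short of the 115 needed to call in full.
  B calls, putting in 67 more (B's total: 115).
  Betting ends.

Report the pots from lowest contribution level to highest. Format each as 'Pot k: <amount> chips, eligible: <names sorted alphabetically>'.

Contributions: A=20, B=115, C=115, D=31, E=25, F=50
Pot levels (distinct totals of non-folded players): 20, 25, 31, 50, 115
Layer 1-20: 20 each from A, B, C, D, E, F = 20*6 = 120 chips; eligible A, B, C, D, E, F
Layer 21-25: 5 each from B, C, D, E, F = 5*5 = 25 chips; eligible B, C, D, E, F
Layer 26-31: 6 each from B, C, D, F = 6*4 = 24 chips; eligible B, C, D, F
Layer 32-50: 19 each from B, C, F = 19*3 = 57 chips; eligible B, C, F
Layer 51-115: 65 each from B, C = 65*2 = 130 chips; eligible B, C

Pot 1: 120 chips, eligible: A, B, C, D, E, F
Pot 2: 25 chips, eligible: B, C, D, E, F
Pot 3: 24 chips, eligible: B, C, D, F
Pot 4: 57 chips, eligible: B, C, F
Pot 5: 130 chips, eligible: B, C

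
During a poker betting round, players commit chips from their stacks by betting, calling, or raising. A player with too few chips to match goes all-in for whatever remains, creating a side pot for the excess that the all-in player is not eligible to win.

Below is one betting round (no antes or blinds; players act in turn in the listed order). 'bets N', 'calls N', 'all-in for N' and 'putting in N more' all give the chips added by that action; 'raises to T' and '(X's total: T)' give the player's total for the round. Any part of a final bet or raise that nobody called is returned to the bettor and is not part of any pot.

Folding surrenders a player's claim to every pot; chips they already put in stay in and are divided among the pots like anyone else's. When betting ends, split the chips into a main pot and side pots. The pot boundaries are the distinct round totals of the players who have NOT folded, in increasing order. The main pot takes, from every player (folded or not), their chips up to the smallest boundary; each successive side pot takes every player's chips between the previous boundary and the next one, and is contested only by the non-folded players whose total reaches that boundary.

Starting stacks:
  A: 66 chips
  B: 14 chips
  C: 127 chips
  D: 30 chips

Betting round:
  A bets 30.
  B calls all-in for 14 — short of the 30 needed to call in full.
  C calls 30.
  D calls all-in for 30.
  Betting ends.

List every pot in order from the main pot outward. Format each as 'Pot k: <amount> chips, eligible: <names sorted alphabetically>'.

Pot 1: 56 chips, eligible: A, B, C, D
Pot 2: 48 chips, eligible: A, C, D

Derivation:
Contributions: A=30, B=14, C=30, D=30
Pot levels (distinct totals of non-folded players): 14, 30
Layer 1-14: 14 each from A, B, C, D = 14*4 = 56 chips; eligible A, B, C, D
Layer 15-30: 16 each from A, C, D = 16*3 = 48 chips; eligible A, C, D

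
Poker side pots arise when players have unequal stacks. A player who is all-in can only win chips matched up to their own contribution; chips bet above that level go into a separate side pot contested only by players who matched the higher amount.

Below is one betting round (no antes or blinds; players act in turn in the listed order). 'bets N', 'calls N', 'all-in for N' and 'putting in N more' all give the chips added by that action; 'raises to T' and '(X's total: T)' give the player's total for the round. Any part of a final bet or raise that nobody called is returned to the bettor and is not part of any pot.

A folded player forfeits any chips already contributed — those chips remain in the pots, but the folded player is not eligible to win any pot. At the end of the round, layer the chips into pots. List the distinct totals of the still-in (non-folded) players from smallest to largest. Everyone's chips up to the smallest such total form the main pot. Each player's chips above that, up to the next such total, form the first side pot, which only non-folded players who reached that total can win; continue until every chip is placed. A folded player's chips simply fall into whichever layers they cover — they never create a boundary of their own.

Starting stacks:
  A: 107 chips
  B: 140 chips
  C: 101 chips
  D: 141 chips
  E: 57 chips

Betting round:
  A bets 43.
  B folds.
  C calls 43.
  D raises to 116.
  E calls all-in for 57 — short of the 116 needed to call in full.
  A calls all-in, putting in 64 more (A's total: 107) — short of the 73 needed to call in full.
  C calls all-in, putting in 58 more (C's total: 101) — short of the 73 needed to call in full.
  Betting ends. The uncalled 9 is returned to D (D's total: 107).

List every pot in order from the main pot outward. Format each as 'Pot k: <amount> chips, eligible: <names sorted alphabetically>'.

Pot 1: 228 chips, eligible: A, C, D, E
Pot 2: 132 chips, eligible: A, C, D
Pot 3: 12 chips, eligible: A, D

Derivation:
Contributions (after 9 returned to D): A=107, C=101, D=107, E=57
Folded: B
Pot levels (distinct totals of non-folded players): 57, 101, 107
Layer 1-57: 57 each from A, C, D, E = 57*4 = 228 chips; eligible A, C, D, E
Layer 58-101: 44 each from A, C, D = 44*3 = 132 chips; eligible A, C, D
Layer 102-107: 6 each from A, D = 6*2 = 12 chips; eligible A, D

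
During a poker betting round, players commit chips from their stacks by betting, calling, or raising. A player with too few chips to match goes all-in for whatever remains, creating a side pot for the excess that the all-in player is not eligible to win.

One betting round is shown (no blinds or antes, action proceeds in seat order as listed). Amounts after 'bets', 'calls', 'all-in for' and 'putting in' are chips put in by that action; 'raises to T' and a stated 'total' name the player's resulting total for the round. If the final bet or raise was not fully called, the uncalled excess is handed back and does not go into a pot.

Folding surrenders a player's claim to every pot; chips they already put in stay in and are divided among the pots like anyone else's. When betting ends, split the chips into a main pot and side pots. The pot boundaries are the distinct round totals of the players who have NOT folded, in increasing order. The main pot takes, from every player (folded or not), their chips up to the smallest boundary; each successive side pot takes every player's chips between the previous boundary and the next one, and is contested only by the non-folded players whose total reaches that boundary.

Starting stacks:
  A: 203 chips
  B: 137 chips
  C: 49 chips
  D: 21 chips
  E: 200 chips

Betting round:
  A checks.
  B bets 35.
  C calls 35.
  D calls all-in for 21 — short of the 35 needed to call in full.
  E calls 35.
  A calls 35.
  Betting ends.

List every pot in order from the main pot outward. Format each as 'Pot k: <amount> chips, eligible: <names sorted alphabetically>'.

Pot 1: 105 chips, eligible: A, B, C, D, E
Pot 2: 56 chips, eligible: A, B, C, E

Derivation:
Contributions: A=35, B=35, C=35, D=21, E=35
Pot levels (distinct totals of non-folded players): 21, 35
Layer 1-21: 21 each from A, B, C, D, E = 21*5 = 105 chips; eligible A, B, C, D, E
Layer 22-35: 14 each from A, B, C, E = 14*4 = 56 chips; eligible A, B, C, E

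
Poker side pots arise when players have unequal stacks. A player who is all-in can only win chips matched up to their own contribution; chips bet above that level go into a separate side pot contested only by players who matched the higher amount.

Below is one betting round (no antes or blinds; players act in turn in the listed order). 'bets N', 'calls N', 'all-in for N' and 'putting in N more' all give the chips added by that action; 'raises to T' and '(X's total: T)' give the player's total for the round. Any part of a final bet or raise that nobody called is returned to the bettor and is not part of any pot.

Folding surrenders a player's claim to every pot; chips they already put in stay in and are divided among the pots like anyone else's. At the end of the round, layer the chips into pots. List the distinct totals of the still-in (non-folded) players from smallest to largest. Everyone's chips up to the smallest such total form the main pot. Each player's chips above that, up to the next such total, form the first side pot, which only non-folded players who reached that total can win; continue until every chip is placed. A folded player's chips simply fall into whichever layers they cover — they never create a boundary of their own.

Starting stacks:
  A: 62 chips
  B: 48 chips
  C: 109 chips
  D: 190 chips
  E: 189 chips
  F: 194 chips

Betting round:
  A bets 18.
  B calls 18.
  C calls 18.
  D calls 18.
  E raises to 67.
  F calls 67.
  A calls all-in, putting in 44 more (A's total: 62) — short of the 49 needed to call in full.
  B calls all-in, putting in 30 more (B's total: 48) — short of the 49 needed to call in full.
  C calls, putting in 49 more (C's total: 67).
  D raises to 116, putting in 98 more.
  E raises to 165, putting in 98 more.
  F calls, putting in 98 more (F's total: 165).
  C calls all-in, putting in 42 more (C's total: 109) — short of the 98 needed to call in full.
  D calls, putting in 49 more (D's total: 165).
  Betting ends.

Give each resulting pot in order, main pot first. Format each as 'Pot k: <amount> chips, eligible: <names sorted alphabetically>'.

Pot 1: 288 chips, eligible: A, B, C, D, E, F
Pot 2: 70 chips, eligible: A, C, D, E, F
Pot 3: 188 chips, eligible: C, D, E, F
Pot 4: 168 chips, eligible: D, E, F

Derivation:
Contributions: A=62, B=48, C=109, D=165, E=165, F=165
Pot levels (distinct totals of non-folded players): 48, 62, 109, 165
Layer 1-48: 48 each from A, B, C, D, E, F = 48*6 = 288 chips; eligible A, B, C, D, E, F
Layer 49-62: 14 each from A, C, D, E, F = 14*5 = 70 chips; eligible A, C, D, E, F
Layer 63-109: 47 each from C, D, E, F = 47*4 = 188 chips; eligible C, D, E, F
Layer 110-165: 56 each from D, E, F = 56*3 = 168 chips; eligible D, E, F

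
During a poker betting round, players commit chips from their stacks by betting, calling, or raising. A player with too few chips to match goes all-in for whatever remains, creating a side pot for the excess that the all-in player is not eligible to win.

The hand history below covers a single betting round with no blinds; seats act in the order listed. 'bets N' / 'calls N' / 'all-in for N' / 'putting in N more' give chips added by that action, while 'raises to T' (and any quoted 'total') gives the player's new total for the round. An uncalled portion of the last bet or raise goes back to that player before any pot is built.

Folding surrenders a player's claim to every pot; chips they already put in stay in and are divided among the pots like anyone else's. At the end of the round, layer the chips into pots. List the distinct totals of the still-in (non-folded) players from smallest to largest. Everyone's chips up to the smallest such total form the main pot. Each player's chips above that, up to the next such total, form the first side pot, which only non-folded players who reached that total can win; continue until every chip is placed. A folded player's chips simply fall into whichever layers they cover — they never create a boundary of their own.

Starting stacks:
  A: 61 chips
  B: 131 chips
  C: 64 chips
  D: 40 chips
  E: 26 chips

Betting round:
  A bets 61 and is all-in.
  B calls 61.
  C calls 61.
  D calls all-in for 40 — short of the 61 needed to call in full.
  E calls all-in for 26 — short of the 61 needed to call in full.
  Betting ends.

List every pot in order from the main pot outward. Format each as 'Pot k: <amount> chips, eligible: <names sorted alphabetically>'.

Contributions: A=61, B=61, C=61, D=40, E=26
Pot levels (distinct totals of non-folded players): 26, 40, 61
Layer 1-26: 26 each from A, B, C, D, E = 26*5 = 130 chips; eligible A, B, C, D, E
Layer 27-40: 14 each from A, B, C, D = 14*4 = 56 chips; eligible A, B, C, D
Layer 41-61: 21 each from A, B, C = 21*3 = 63 chips; eligible A, B, C

Pot 1: 130 chips, eligible: A, B, C, D, E
Pot 2: 56 chips, eligible: A, B, C, D
Pot 3: 63 chips, eligible: A, B, C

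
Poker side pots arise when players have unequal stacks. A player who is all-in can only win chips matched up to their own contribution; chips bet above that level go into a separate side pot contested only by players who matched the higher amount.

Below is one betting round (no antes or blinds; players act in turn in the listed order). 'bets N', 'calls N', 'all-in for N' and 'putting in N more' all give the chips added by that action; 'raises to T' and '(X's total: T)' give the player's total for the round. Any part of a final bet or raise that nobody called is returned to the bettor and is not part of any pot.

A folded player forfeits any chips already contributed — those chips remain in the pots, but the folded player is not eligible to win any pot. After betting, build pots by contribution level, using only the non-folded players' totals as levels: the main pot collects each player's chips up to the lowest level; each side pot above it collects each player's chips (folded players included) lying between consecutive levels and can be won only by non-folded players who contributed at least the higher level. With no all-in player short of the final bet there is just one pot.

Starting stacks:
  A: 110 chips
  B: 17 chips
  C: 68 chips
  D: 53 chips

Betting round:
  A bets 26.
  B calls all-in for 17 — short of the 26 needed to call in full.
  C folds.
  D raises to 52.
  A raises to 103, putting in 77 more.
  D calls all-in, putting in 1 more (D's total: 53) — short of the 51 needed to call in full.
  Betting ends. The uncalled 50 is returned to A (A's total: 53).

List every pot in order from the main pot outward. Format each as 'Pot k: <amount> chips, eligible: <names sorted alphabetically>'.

Pot 1: 51 chips, eligible: A, B, D
Pot 2: 72 chips, eligible: A, D

Derivation:
Contributions (after 50 returned to A): A=53, B=17, D=53
Folded: C
Pot levels (distinct totals of non-folded players): 17, 53
Layer 1-17: 17 each from A, B, D = 17*3 = 51 chips; eligible A, B, D
Layer 18-53: 36 each from A, D = 36*2 = 72 chips; eligible A, D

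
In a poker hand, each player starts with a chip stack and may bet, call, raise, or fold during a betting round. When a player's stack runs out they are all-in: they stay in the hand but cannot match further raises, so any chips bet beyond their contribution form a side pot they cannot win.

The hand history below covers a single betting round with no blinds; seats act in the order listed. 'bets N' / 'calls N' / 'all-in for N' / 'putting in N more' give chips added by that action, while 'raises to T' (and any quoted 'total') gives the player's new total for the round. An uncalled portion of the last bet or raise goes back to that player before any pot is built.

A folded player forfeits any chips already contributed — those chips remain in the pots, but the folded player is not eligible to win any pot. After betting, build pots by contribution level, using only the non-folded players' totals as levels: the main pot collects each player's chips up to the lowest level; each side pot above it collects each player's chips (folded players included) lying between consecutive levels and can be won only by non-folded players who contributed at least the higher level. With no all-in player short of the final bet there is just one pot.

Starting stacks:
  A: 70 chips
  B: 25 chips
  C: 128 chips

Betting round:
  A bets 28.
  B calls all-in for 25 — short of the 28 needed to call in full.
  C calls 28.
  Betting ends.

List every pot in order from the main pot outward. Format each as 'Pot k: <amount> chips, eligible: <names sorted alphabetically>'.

Pot 1: 75 chips, eligible: A, B, C
Pot 2: 6 chips, eligible: A, C

Derivation:
Contributions: A=28, B=25, C=28
Pot levels (distinct totals of non-folded players): 25, 28
Layer 1-25: 25 each from A, B, C = 25*3 = 75 chips; eligible A, B, C
Layer 26-28: 3 each from A, C = 3*2 = 6 chips; eligible A, C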